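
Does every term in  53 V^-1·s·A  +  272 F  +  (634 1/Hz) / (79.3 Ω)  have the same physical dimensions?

Yes

Work out the base dimensions of each:
  53 V^-1·s·A:  A·s·V⁻¹ = A·s·(J·C⁻¹)⁻¹ = kg⁻¹·m⁻²·s⁴·A²
  272 F:  F = C·V⁻¹ = kg⁻¹·m⁻²·s⁴·A²
  (634 1/Hz) / (79.3 Ω):  [s] / [kg·m²·s⁻³·A⁻²] = kg⁻¹·m⁻²·s⁴·A²
Every term reduces to kg⁻¹·m⁻²·s⁴·A².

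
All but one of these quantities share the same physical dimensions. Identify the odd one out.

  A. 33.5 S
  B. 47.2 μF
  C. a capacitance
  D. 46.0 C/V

A.

Reduce each to base SI dimensions:
  A. S = Ω⁻¹ = kg⁻¹·m⁻²·s³·A²
  B. F = C·V⁻¹ = kg⁻¹·m⁻²·s⁴·A²
  C. [capacitance] = kg⁻¹·m⁻²·s⁴·A²
  D. C·V⁻¹ = s·A·(J·C⁻¹)⁻¹ = kg⁻¹·m⁻²·s⁴·A²
All reduce to kg⁻¹·m⁻²·s⁴·A² except A., which is kg⁻¹·m⁻²·s³·A².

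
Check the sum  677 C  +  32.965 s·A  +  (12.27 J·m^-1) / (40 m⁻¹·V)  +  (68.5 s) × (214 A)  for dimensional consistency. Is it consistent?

In SI base units:
  677 C:  C = s·A
  32.965 s·A:  A·s = s·A
  (12.27 J·m^-1) / (40 m⁻¹·V):  [kg·m·s⁻²] / [kg·m·s⁻³·A⁻¹] = s·A
  (68.5 s) × (214 A):  [s] · [A] = s·A
Every term reduces to s·A.

Yes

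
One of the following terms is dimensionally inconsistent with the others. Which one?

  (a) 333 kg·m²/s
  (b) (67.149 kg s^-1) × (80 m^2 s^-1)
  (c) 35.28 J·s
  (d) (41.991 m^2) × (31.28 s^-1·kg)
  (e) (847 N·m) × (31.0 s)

Reduce each to base SI dimensions:
  (a) kg·m²·s⁻¹
  (b) [kg·s⁻¹] · [m²·s⁻¹] = kg·m²·s⁻²
  (c) J·s = N·m·s = kg·m²·s⁻¹
  (d) [m²] · [kg·s⁻¹] = kg·m²·s⁻¹
  (e) [kg·m²·s⁻²] · [s] = kg·m²·s⁻¹
All reduce to kg·m²·s⁻¹ except (b), which is kg·m²·s⁻².

(b)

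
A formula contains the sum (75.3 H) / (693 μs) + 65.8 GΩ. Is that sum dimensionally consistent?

Yes

Dimensions:
  (75.3 H) / (693 μs):  [kg·m²·s⁻²·A⁻²] / [s] = kg·m²·s⁻³·A⁻²
  65.8 GΩ:  Ω = V·A⁻¹ = kg·m²·s⁻³·A⁻²
Both are kg·m²·s⁻³·A⁻², so they have the same dimensions and can be added.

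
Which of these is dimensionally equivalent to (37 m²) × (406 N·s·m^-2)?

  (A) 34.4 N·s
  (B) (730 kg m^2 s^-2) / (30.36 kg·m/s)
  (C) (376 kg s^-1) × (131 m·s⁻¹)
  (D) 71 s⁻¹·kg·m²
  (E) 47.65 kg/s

(A)

Reference: [m²] · [kg·m⁻¹·s⁻¹] = kg·m·s⁻¹.
Each option:
  (A) N·s = kg·m·s⁻²·s = kg·m·s⁻¹  ← same
  (B) [kg·m²·s⁻²] / [kg·m·s⁻¹] = m·s⁻¹
  (C) [kg·s⁻¹] · [m·s⁻¹] = kg·m·s⁻²
  (D) kg·m²·s⁻¹
  (E) kg·s⁻¹
Only (A) matches kg·m·s⁻¹.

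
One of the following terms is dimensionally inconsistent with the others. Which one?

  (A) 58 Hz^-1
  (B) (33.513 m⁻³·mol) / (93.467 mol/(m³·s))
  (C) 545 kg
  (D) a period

(C)

Expand each in SI base units:
  (A) Hz⁻¹ = (s⁻¹)⁻¹ = s
  (B) [m⁻³·mol] / [m⁻³·s⁻¹·mol] = s
  (C) kg
  (D) [period] = s
All reduce to s except (C), which is kg.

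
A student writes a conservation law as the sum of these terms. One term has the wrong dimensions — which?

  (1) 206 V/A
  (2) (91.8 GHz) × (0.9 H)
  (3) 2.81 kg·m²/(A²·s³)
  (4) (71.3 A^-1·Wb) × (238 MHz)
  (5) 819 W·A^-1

(5)

In SI base units:
  (1) V·A⁻¹ = J·C⁻¹·A⁻¹ = kg·m²·s⁻³·A⁻²
  (2) [s⁻¹] · [kg·m²·s⁻²·A⁻²] = kg·m²·s⁻³·A⁻²
  (3) kg·m²·s⁻³·A⁻²
  (4) [kg·m²·s⁻²·A⁻²] · [s⁻¹] = kg·m²·s⁻³·A⁻²
  (5) W·A⁻¹ = J·s⁻¹·A⁻¹ = kg·m²·s⁻³·A⁻¹
All reduce to kg·m²·s⁻³·A⁻² except (5), which is kg·m²·s⁻³·A⁻¹.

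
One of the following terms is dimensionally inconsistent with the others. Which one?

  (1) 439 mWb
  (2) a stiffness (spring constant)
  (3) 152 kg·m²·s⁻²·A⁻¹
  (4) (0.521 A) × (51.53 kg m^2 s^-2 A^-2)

Reduce each to base SI dimensions:
  (1) Wb = V·s = kg·m²·s⁻²·A⁻¹
  (2) [stiffness (spring constant)] = kg·s⁻²
  (3) kg·m²·s⁻²·A⁻¹
  (4) [A] · [kg·m²·s⁻²·A⁻²] = kg·m²·s⁻²·A⁻¹
All reduce to kg·m²·s⁻²·A⁻¹ except (2), which is kg·s⁻².

(2)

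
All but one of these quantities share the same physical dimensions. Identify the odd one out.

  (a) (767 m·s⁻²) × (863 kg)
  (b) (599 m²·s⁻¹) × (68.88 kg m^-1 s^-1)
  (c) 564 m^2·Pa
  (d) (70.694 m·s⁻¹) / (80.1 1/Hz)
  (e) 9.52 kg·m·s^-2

Expand each in SI base units:
  (a) [m·s⁻²] · [kg] = kg·m·s⁻²
  (b) [m²·s⁻¹] · [kg·m⁻¹·s⁻¹] = kg·m·s⁻²
  (c) Pa·m² = N·m⁻²·m² = kg·m·s⁻²
  (d) [m·s⁻¹] / [s] = m·s⁻²
  (e) kg·m·s⁻²
All reduce to kg·m·s⁻² except (d), which is m·s⁻².

(d)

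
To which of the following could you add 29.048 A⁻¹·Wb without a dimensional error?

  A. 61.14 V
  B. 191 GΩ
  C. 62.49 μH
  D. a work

C.

Reference: Wb·A⁻¹ = V·s·A⁻¹ = kg·m²·s⁻²·A⁻².
Each option:
  A. V = J·C⁻¹ = kg·m²·s⁻³·A⁻¹
  B. Ω = V·A⁻¹ = kg·m²·s⁻³·A⁻²
  C. H = V·s·A⁻¹ = kg·m²·s⁻²·A⁻²  ← same
  D. [work] = kg·m²·s⁻²
Only C. matches kg·m²·s⁻²·A⁻².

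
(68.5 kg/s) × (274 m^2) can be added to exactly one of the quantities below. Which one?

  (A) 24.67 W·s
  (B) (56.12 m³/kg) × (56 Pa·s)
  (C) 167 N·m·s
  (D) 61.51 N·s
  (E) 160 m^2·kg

(C)

Reference: [kg·s⁻¹] · [m²] = kg·m²·s⁻¹.
Each option:
  (A) W·s = J·s⁻¹·s = kg·m²·s⁻²
  (B) [kg⁻¹·m³] · [kg·m⁻¹·s⁻¹] = m²·s⁻¹
  (C) N·m·s = kg·m·s⁻²·m·s = kg·m²·s⁻¹  ← same
  (D) N·s = kg·m·s⁻²·s = kg·m·s⁻¹
  (E) kg·m²
Only (C) matches kg·m²·s⁻¹.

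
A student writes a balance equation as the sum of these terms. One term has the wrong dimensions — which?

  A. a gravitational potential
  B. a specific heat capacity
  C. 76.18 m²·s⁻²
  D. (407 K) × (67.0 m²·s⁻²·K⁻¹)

Expand each in SI base units:
  A. [gravitational potential] = m²·s⁻²
  B. [specific heat capacity] = m²·s⁻²·K⁻¹
  C. m²·s⁻²
  D. [K] · [m²·s⁻²·K⁻¹] = m²·s⁻²
All reduce to m²·s⁻² except B., which is m²·s⁻²·K⁻¹.

B.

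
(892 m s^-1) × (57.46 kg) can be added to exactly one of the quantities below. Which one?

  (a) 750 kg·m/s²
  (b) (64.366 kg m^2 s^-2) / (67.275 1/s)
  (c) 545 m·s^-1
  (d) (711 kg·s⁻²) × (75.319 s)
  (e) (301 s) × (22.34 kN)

Reference: [m·s⁻¹] · [kg] = kg·m·s⁻¹.
Each option:
  (a) kg·m·s⁻²
  (b) [kg·m²·s⁻²] / [s⁻¹] = kg·m²·s⁻¹
  (c) m·s⁻¹
  (d) [kg·s⁻²] · [s] = kg·s⁻¹
  (e) [s] · [kg·m·s⁻²] = kg·m·s⁻¹  ← same
Only (e) matches kg·m·s⁻¹.

(e)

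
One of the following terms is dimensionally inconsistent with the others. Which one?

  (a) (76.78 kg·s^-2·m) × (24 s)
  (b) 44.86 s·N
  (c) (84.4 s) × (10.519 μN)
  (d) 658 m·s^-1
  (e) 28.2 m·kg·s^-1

Work out the base dimensions of each:
  (a) [kg·m·s⁻²] · [s] = kg·m·s⁻¹
  (b) N·s = kg·m·s⁻²·s = kg·m·s⁻¹
  (c) [s] · [kg·m·s⁻²] = kg·m·s⁻¹
  (d) m·s⁻¹
  (e) kg·m·s⁻¹
All reduce to kg·m·s⁻¹ except (d), which is m·s⁻¹.

(d)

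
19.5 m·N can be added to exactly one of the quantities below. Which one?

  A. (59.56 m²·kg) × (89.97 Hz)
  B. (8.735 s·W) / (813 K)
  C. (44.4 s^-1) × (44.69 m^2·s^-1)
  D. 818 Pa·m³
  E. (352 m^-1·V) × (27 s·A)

Reference: N·m = kg·m·s⁻²·m = kg·m²·s⁻².
Each option:
  A. [kg·m²] · [s⁻¹] = kg·m²·s⁻¹
  B. [kg·m²·s⁻²] / [K] = kg·m²·s⁻²·K⁻¹
  C. [s⁻¹] · [m²·s⁻¹] = m²·s⁻²
  D. Pa·m³ = N·m⁻²·m³ = kg·m²·s⁻²  ← same
  E. [kg·m·s⁻³·A⁻¹] · [s·A] = kg·m·s⁻²
Only D. matches kg·m²·s⁻².

D.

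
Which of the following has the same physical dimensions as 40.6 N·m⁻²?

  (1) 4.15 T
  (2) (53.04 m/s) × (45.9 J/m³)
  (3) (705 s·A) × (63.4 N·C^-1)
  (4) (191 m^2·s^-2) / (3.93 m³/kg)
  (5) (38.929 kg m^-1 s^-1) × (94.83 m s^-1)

Reference: N·m⁻² = kg·m·s⁻²·m⁻² = kg·m⁻¹·s⁻².
Each option:
  (1) T = Wb·m⁻² = kg·s⁻²·A⁻¹
  (2) [m·s⁻¹] · [kg·m⁻¹·s⁻²] = kg·s⁻³
  (3) [s·A] · [kg·m·s⁻³·A⁻¹] = kg·m·s⁻²
  (4) [m²·s⁻²] / [kg⁻¹·m³] = kg·m⁻¹·s⁻²  ← same
  (5) [kg·m⁻¹·s⁻¹] · [m·s⁻¹] = kg·s⁻²
Only (4) matches kg·m⁻¹·s⁻².

(4)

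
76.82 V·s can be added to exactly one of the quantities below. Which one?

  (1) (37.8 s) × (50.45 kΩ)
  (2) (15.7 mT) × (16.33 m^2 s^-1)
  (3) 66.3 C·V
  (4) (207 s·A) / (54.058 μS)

Reference: V·s = J·C⁻¹·s = kg·m²·s⁻²·A⁻¹.
Each option:
  (1) [s] · [kg·m²·s⁻³·A⁻²] = kg·m²·s⁻²·A⁻²
  (2) [kg·s⁻²·A⁻¹] · [m²·s⁻¹] = kg·m²·s⁻³·A⁻¹
  (3) C·V = s·A·J·C⁻¹ = kg·m²·s⁻²
  (4) [s·A] / [kg⁻¹·m⁻²·s³·A²] = kg·m²·s⁻²·A⁻¹  ← same
Only (4) matches kg·m²·s⁻²·A⁻¹.

(4)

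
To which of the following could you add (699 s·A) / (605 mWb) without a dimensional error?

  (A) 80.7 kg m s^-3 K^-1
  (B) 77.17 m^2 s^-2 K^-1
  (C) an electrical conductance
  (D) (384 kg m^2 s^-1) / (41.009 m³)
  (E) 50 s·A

Reference: [s·A] / [kg·m²·s⁻²·A⁻¹] = kg⁻¹·m⁻²·s³·A².
Each option:
  (A) kg·m·s⁻³·K⁻¹
  (B) m²·s⁻²·K⁻¹
  (C) [electrical conductance] = kg⁻¹·m⁻²·s³·A²  ← same
  (D) [kg·m²·s⁻¹] / [m³] = kg·m⁻¹·s⁻¹
  (E) A·s = s·A
Only (C) matches kg⁻¹·m⁻²·s³·A².

(C)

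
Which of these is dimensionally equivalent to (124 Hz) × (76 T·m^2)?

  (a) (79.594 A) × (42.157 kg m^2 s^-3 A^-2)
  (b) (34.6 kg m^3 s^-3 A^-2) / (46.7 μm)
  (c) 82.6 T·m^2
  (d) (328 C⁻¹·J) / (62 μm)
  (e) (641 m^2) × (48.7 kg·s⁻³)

(a)

Reference: [s⁻¹] · [kg·m²·s⁻²·A⁻¹] = kg·m²·s⁻³·A⁻¹.
Each option:
  (a) [A] · [kg·m²·s⁻³·A⁻²] = kg·m²·s⁻³·A⁻¹  ← same
  (b) [kg·m³·s⁻³·A⁻²] / [m] = kg·m²·s⁻³·A⁻²
  (c) T·m² = Wb·m⁻²·m² = kg·m²·s⁻²·A⁻¹
  (d) [kg·m²·s⁻³·A⁻¹] / [m] = kg·m·s⁻³·A⁻¹
  (e) [m²] · [kg·s⁻³] = kg·m²·s⁻³
Only (a) matches kg·m²·s⁻³·A⁻¹.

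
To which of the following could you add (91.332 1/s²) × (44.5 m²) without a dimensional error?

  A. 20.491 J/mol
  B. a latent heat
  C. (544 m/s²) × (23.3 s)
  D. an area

B.

Reference: [s⁻²] · [m²] = m²·s⁻².
Each option:
  A. J·mol⁻¹ = N·m·mol⁻¹ = kg·m²·s⁻²·mol⁻¹
  B. [latent heat] = m²·s⁻²  ← same
  C. [m·s⁻²] · [s] = m·s⁻¹
  D. [area] = m²
Only B. matches m²·s⁻².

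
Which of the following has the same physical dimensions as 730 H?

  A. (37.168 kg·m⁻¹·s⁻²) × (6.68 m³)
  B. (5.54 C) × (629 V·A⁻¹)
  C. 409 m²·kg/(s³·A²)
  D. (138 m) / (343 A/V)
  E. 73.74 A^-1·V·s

Reference: H = V·s·A⁻¹ = kg·m²·s⁻²·A⁻².
Each option:
  A. [kg·m⁻¹·s⁻²] · [m³] = kg·m²·s⁻²
  B. [s·A] · [kg·m²·s⁻³·A⁻²] = kg·m²·s⁻²·A⁻¹
  C. kg·m²·s⁻³·A⁻²
  D. [m] / [kg⁻¹·m⁻²·s³·A²] = kg·m³·s⁻³·A⁻²
  E. V·s·A⁻¹ = J·C⁻¹·s·A⁻¹ = kg·m²·s⁻²·A⁻²  ← same
Only E. matches kg·m²·s⁻²·A⁻².

E.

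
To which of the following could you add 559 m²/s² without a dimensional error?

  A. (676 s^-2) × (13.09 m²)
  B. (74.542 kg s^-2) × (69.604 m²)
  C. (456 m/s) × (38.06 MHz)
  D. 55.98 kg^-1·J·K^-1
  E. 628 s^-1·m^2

A.

Reference: m²·s⁻².
Each option:
  A. [s⁻²] · [m²] = m²·s⁻²  ← same
  B. [kg·s⁻²] · [m²] = kg·m²·s⁻²
  C. [m·s⁻¹] · [s⁻¹] = m·s⁻²
  D. J·kg⁻¹·K⁻¹ = N·m·kg⁻¹·K⁻¹ = m²·s⁻²·K⁻¹
  E. m²·s⁻¹
Only A. matches m²·s⁻².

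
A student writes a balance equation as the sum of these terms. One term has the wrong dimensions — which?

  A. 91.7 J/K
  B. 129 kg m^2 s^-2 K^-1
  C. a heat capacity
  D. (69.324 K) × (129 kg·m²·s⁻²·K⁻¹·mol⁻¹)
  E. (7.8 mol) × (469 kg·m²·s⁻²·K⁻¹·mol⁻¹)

Reduce each to base SI dimensions:
  A. J·K⁻¹ = N·m·K⁻¹ = kg·m²·s⁻²·K⁻¹
  B. kg·m²·s⁻²·K⁻¹
  C. [heat capacity] = kg·m²·s⁻²·K⁻¹
  D. [K] · [kg·m²·s⁻²·K⁻¹·mol⁻¹] = kg·m²·s⁻²·mol⁻¹
  E. [mol] · [kg·m²·s⁻²·K⁻¹·mol⁻¹] = kg·m²·s⁻²·K⁻¹
All reduce to kg·m²·s⁻²·K⁻¹ except D., which is kg·m²·s⁻²·mol⁻¹.

D.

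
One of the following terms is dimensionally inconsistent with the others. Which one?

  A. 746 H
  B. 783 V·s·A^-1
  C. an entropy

Expand each in SI base units:
  A. H = V·s·A⁻¹ = kg·m²·s⁻²·A⁻²
  B. V·s·A⁻¹ = J·C⁻¹·s·A⁻¹ = kg·m²·s⁻²·A⁻²
  C. [entropy] = kg·m²·s⁻²·K⁻¹
All reduce to kg·m²·s⁻²·A⁻² except C., which is kg·m²·s⁻²·K⁻¹.

C.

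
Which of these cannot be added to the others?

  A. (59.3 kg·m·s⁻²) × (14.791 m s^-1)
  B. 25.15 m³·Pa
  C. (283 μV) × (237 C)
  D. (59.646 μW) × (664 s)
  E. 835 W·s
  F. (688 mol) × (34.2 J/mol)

Work out the base dimensions of each:
  A. [kg·m·s⁻²] · [m·s⁻¹] = kg·m²·s⁻³
  B. Pa·m³ = N·m⁻²·m³ = kg·m²·s⁻²
  C. [kg·m²·s⁻³·A⁻¹] · [s·A] = kg·m²·s⁻²
  D. [kg·m²·s⁻³] · [s] = kg·m²·s⁻²
  E. W·s = J·s⁻¹·s = kg·m²·s⁻²
  F. [mol] · [kg·m²·s⁻²·mol⁻¹] = kg·m²·s⁻²
All reduce to kg·m²·s⁻² except A., which is kg·m²·s⁻³.

A.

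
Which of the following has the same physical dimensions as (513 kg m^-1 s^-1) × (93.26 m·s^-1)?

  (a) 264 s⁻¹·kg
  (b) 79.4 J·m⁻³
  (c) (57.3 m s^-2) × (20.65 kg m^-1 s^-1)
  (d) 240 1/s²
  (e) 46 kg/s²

(e)

Reference: [kg·m⁻¹·s⁻¹] · [m·s⁻¹] = kg·s⁻².
Each option:
  (a) kg·s⁻¹
  (b) J·m⁻³ = N·m·m⁻³ = kg·m⁻¹·s⁻²
  (c) [m·s⁻²] · [kg·m⁻¹·s⁻¹] = kg·s⁻³
  (d) s⁻²
  (e) kg·s⁻²  ← same
Only (e) matches kg·s⁻².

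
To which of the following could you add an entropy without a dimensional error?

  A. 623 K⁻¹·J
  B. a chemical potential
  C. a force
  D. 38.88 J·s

Reference: [entropy] = kg·m²·s⁻²·K⁻¹.
Each option:
  A. J·K⁻¹ = N·m·K⁻¹ = kg·m²·s⁻²·K⁻¹  ← same
  B. [chemical potential] = kg·m²·s⁻²·mol⁻¹
  C. [force] = kg·m·s⁻²
  D. J·s = N·m·s = kg·m²·s⁻¹
Only A. matches kg·m²·s⁻²·K⁻¹.

A.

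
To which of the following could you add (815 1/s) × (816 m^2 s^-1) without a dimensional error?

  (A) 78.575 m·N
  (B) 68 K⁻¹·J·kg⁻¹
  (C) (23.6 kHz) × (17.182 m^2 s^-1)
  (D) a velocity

(C)

Reference: [s⁻¹] · [m²·s⁻¹] = m²·s⁻².
Each option:
  (A) N·m = kg·m·s⁻²·m = kg·m²·s⁻²
  (B) J·kg⁻¹·K⁻¹ = N·m·kg⁻¹·K⁻¹ = m²·s⁻²·K⁻¹
  (C) [s⁻¹] · [m²·s⁻¹] = m²·s⁻²  ← same
  (D) [velocity] = m·s⁻¹
Only (C) matches m²·s⁻².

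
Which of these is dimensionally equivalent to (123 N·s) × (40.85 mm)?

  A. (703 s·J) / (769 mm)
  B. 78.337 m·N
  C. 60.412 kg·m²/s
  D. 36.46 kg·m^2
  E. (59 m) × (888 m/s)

C.

Reference: [kg·m·s⁻¹] · [m] = kg·m²·s⁻¹.
Each option:
  A. [kg·m²·s⁻¹] / [m] = kg·m·s⁻¹
  B. N·m = kg·m·s⁻²·m = kg·m²·s⁻²
  C. kg·m²·s⁻¹  ← same
  D. kg·m²
  E. [m] · [m·s⁻¹] = m²·s⁻¹
Only C. matches kg·m²·s⁻¹.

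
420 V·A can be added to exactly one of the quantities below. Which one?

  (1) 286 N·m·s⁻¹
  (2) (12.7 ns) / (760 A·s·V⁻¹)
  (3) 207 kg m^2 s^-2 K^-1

Reference: V·A = J·C⁻¹·A = kg·m²·s⁻³.
Each option:
  (1) N·m·s⁻¹ = kg·m·s⁻²·m·s⁻¹ = kg·m²·s⁻³  ← same
  (2) [s] / [kg⁻¹·m⁻²·s⁴·A²] = kg·m²·s⁻³·A⁻²
  (3) kg·m²·s⁻²·K⁻¹
Only (1) matches kg·m²·s⁻³.

(1)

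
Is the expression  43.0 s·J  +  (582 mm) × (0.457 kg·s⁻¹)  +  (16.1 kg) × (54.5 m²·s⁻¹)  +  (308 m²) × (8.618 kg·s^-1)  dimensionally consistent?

Reduce each to base SI dimensions:
  43.0 s·J:  J·s = N·m·s = kg·m²·s⁻¹
  (582 mm) × (0.457 kg·s⁻¹):  [m] · [kg·s⁻¹] = kg·m·s⁻¹
  (16.1 kg) × (54.5 m²·s⁻¹):  [kg] · [m²·s⁻¹] = kg·m²·s⁻¹
  (308 m²) × (8.618 kg·s^-1):  [m²] · [kg·s⁻¹] = kg·m²·s⁻¹
The terms do not share a single dimension (kg·m²·s⁻¹ vs kg·m·s⁻¹).

No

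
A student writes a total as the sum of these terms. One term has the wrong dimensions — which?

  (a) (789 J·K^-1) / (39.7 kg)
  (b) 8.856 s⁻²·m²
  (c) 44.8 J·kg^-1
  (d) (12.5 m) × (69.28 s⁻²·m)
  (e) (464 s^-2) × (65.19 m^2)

(a)

Dimensions:
  (a) [kg·m²·s⁻²·K⁻¹] / [kg] = m²·s⁻²·K⁻¹
  (b) m²·s⁻²
  (c) J·kg⁻¹ = N·m·kg⁻¹ = m²·s⁻²
  (d) [m] · [m·s⁻²] = m²·s⁻²
  (e) [s⁻²] · [m²] = m²·s⁻²
All reduce to m²·s⁻² except (a), which is m²·s⁻²·K⁻¹.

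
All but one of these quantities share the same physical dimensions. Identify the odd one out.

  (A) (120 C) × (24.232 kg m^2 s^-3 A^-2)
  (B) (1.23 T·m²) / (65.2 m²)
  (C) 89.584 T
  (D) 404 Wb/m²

Reduce each to base SI dimensions:
  (A) [s·A] · [kg·m²·s⁻³·A⁻²] = kg·m²·s⁻²·A⁻¹
  (B) [kg·m²·s⁻²·A⁻¹] / [m²] = kg·s⁻²·A⁻¹
  (C) T = Wb·m⁻² = kg·s⁻²·A⁻¹
  (D) Wb·m⁻² = V·s·m⁻² = kg·s⁻²·A⁻¹
All reduce to kg·s⁻²·A⁻¹ except (A), which is kg·m²·s⁻²·A⁻¹.

(A)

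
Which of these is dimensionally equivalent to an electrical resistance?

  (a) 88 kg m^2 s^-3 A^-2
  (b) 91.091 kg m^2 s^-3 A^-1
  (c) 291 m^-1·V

(a)

Reference: [electrical resistance] = kg·m²·s⁻³·A⁻².
Each option:
  (a) kg·m²·s⁻³·A⁻²  ← same
  (b) kg·m²·s⁻³·A⁻¹
  (c) V·m⁻¹ = J·C⁻¹·m⁻¹ = kg·m·s⁻³·A⁻¹
Only (a) matches kg·m²·s⁻³·A⁻².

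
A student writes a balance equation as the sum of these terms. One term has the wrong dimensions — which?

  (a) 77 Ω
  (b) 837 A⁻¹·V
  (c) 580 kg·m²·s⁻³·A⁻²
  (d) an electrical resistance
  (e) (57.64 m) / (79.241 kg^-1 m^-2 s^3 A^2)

(e)

In SI base units:
  (a) Ω = V·A⁻¹ = kg·m²·s⁻³·A⁻²
  (b) V·A⁻¹ = J·C⁻¹·A⁻¹ = kg·m²·s⁻³·A⁻²
  (c) kg·m²·s⁻³·A⁻²
  (d) [electrical resistance] = kg·m²·s⁻³·A⁻²
  (e) [m] / [kg⁻¹·m⁻²·s³·A²] = kg·m³·s⁻³·A⁻²
All reduce to kg·m²·s⁻³·A⁻² except (e), which is kg·m³·s⁻³·A⁻².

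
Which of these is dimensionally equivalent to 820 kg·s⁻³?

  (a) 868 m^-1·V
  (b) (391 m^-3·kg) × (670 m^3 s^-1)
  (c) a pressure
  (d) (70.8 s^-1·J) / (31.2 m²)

Reference: kg·s⁻³.
Each option:
  (a) V·m⁻¹ = J·C⁻¹·m⁻¹ = kg·m·s⁻³·A⁻¹
  (b) [kg·m⁻³] · [m³·s⁻¹] = kg·s⁻¹
  (c) [pressure] = kg·m⁻¹·s⁻²
  (d) [kg·m²·s⁻³] / [m²] = kg·s⁻³  ← same
Only (d) matches kg·s⁻³.

(d)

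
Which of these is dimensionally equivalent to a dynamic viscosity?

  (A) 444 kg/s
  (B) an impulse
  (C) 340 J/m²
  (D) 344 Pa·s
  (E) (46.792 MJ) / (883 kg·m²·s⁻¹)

Reference: [dynamic viscosity] = kg·m⁻¹·s⁻¹.
Each option:
  (A) kg·s⁻¹
  (B) [impulse] = kg·m·s⁻¹
  (C) J·m⁻² = N·m·m⁻² = kg·s⁻²
  (D) Pa·s = N·m⁻²·s = kg·m⁻¹·s⁻¹  ← same
  (E) [kg·m²·s⁻²] / [kg·m²·s⁻¹] = s⁻¹
Only (D) matches kg·m⁻¹·s⁻¹.

(D)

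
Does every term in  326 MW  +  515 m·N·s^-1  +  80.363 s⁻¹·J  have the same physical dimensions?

Work out the base dimensions of each:
  326 MW:  W = J·s⁻¹ = kg·m²·s⁻³
  515 m·N·s^-1:  N·m·s⁻¹ = kg·m·s⁻²·m·s⁻¹ = kg·m²·s⁻³
  80.363 s⁻¹·J:  J·s⁻¹ = N·m·s⁻¹ = kg·m²·s⁻³
Every term reduces to kg·m²·s⁻³.

Yes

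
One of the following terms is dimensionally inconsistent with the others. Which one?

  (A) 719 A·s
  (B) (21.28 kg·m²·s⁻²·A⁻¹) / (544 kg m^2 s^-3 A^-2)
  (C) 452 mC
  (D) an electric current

Dimensions:
  (A) A·s = s·A
  (B) [kg·m²·s⁻²·A⁻¹] / [kg·m²·s⁻³·A⁻²] = s·A
  (C) C = s·A
  (D) [electric current] = A
All reduce to s·A except (D), which is A.

(D)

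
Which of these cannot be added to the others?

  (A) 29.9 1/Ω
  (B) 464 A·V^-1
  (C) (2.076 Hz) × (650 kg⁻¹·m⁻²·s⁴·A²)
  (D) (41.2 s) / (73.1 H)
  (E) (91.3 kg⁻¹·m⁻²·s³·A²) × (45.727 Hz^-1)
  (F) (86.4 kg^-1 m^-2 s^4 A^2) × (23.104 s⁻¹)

(E)

Dimensions:
  (A) Ω⁻¹ = (V·A⁻¹)⁻¹ = kg⁻¹·m⁻²·s³·A²
  (B) A·V⁻¹ = A·(J·C⁻¹)⁻¹ = kg⁻¹·m⁻²·s³·A²
  (C) [s⁻¹] · [kg⁻¹·m⁻²·s⁴·A²] = kg⁻¹·m⁻²·s³·A²
  (D) [s] / [kg·m²·s⁻²·A⁻²] = kg⁻¹·m⁻²·s³·A²
  (E) [kg⁻¹·m⁻²·s³·A²] · [s] = kg⁻¹·m⁻²·s⁴·A²
  (F) [kg⁻¹·m⁻²·s⁴·A²] · [s⁻¹] = kg⁻¹·m⁻²·s³·A²
All reduce to kg⁻¹·m⁻²·s³·A² except (E), which is kg⁻¹·m⁻²·s⁴·A².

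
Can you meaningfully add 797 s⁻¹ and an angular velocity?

Yes

Reduce each to base SI dimensions:
  797 s⁻¹:  s⁻¹
  an angular velocity:  [angular velocity] = s⁻¹
Both are s⁻¹, so they have the same dimensions and can be added.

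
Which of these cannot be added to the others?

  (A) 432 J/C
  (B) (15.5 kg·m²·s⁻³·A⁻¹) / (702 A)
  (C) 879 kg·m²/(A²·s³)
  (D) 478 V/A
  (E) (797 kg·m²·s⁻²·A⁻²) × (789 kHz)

(A)

Dimensions:
  (A) J·C⁻¹ = N·m·(s·A)⁻¹ = kg·m²·s⁻³·A⁻¹
  (B) [kg·m²·s⁻³·A⁻¹] / [A] = kg·m²·s⁻³·A⁻²
  (C) kg·m²·s⁻³·A⁻²
  (D) V·A⁻¹ = J·C⁻¹·A⁻¹ = kg·m²·s⁻³·A⁻²
  (E) [kg·m²·s⁻²·A⁻²] · [s⁻¹] = kg·m²·s⁻³·A⁻²
All reduce to kg·m²·s⁻³·A⁻² except (A), which is kg·m²·s⁻³·A⁻¹.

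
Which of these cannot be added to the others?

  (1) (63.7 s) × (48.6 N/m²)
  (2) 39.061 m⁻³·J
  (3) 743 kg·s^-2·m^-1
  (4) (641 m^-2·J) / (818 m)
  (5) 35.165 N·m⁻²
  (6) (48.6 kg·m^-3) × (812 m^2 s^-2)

Work out the base dimensions of each:
  (1) [s] · [kg·m⁻¹·s⁻²] = kg·m⁻¹·s⁻¹
  (2) J·m⁻³ = N·m·m⁻³ = kg·m⁻¹·s⁻²
  (3) kg·m⁻¹·s⁻²
  (4) [kg·s⁻²] / [m] = kg·m⁻¹·s⁻²
  (5) N·m⁻² = kg·m·s⁻²·m⁻² = kg·m⁻¹·s⁻²
  (6) [kg·m⁻³] · [m²·s⁻²] = kg·m⁻¹·s⁻²
All reduce to kg·m⁻¹·s⁻² except (1), which is kg·m⁻¹·s⁻¹.

(1)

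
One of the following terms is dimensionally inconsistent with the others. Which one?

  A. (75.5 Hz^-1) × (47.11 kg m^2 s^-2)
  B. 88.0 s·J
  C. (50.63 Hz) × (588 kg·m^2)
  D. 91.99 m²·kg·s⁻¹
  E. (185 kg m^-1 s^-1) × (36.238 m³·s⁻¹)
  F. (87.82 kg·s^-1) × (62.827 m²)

E.

Dimensions:
  A. [s] · [kg·m²·s⁻²] = kg·m²·s⁻¹
  B. J·s = N·m·s = kg·m²·s⁻¹
  C. [s⁻¹] · [kg·m²] = kg·m²·s⁻¹
  D. kg·m²·s⁻¹
  E. [kg·m⁻¹·s⁻¹] · [m³·s⁻¹] = kg·m²·s⁻²
  F. [kg·s⁻¹] · [m²] = kg·m²·s⁻¹
All reduce to kg·m²·s⁻¹ except E., which is kg·m²·s⁻².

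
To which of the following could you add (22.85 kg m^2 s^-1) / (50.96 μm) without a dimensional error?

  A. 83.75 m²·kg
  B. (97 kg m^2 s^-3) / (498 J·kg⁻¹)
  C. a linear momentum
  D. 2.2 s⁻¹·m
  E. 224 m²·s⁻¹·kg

Reference: [kg·m²·s⁻¹] / [m] = kg·m·s⁻¹.
Each option:
  A. kg·m²
  B. [kg·m²·s⁻³] / [m²·s⁻²] = kg·s⁻¹
  C. [linear momentum] = kg·m·s⁻¹  ← same
  D. m·s⁻¹
  E. kg·m²·s⁻¹
Only C. matches kg·m·s⁻¹.

C.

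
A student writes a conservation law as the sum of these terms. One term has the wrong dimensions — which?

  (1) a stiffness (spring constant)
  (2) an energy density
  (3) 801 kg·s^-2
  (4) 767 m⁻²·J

(2)

In SI base units:
  (1) [stiffness (spring constant)] = kg·s⁻²
  (2) [energy density] = kg·m⁻¹·s⁻²
  (3) kg·s⁻²
  (4) J·m⁻² = N·m·m⁻² = kg·s⁻²
All reduce to kg·s⁻² except (2), which is kg·m⁻¹·s⁻².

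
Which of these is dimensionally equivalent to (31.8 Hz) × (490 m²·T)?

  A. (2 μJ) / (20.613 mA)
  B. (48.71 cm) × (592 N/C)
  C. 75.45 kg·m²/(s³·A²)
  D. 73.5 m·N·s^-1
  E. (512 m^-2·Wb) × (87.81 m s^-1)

B.

Reference: [s⁻¹] · [kg·m²·s⁻²·A⁻¹] = kg·m²·s⁻³·A⁻¹.
Each option:
  A. [kg·m²·s⁻²] / [A] = kg·m²·s⁻²·A⁻¹
  B. [m] · [kg·m·s⁻³·A⁻¹] = kg·m²·s⁻³·A⁻¹  ← same
  C. kg·m²·s⁻³·A⁻²
  D. N·m·s⁻¹ = kg·m·s⁻²·m·s⁻¹ = kg·m²·s⁻³
  E. [kg·s⁻²·A⁻¹] · [m·s⁻¹] = kg·m·s⁻³·A⁻¹
Only B. matches kg·m²·s⁻³·A⁻¹.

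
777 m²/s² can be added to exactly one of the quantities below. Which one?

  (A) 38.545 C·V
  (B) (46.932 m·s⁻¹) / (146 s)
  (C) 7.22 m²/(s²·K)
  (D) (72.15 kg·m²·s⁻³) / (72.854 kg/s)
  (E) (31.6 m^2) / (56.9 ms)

Reference: m²·s⁻².
Each option:
  (A) C·V = s·A·J·C⁻¹ = kg·m²·s⁻²
  (B) [m·s⁻¹] / [s] = m·s⁻²
  (C) m²·s⁻²·K⁻¹
  (D) [kg·m²·s⁻³] / [kg·s⁻¹] = m²·s⁻²  ← same
  (E) [m²] / [s] = m²·s⁻¹
Only (D) matches m²·s⁻².

(D)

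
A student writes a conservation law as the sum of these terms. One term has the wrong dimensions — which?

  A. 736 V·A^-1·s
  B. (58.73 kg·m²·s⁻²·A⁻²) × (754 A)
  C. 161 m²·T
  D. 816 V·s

In SI base units:
  A. V·s·A⁻¹ = J·C⁻¹·s·A⁻¹ = kg·m²·s⁻²·A⁻²
  B. [kg·m²·s⁻²·A⁻²] · [A] = kg·m²·s⁻²·A⁻¹
  C. T·m² = Wb·m⁻²·m² = kg·m²·s⁻²·A⁻¹
  D. V·s = J·C⁻¹·s = kg·m²·s⁻²·A⁻¹
All reduce to kg·m²·s⁻²·A⁻¹ except A., which is kg·m²·s⁻²·A⁻².

A.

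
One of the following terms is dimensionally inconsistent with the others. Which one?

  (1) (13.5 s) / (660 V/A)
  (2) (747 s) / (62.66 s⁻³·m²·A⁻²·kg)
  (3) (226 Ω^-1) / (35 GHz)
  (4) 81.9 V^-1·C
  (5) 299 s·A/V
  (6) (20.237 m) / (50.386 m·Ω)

(6)

Reduce each to base SI dimensions:
  (1) [s] / [kg·m²·s⁻³·A⁻²] = kg⁻¹·m⁻²·s⁴·A²
  (2) [s] / [kg·m²·s⁻³·A⁻²] = kg⁻¹·m⁻²·s⁴·A²
  (3) [kg⁻¹·m⁻²·s³·A²] / [s⁻¹] = kg⁻¹·m⁻²·s⁴·A²
  (4) C·V⁻¹ = s·A·(J·C⁻¹)⁻¹ = kg⁻¹·m⁻²·s⁴·A²
  (5) A·s·V⁻¹ = A·s·(J·C⁻¹)⁻¹ = kg⁻¹·m⁻²·s⁴·A²
  (6) [m] / [kg·m³·s⁻³·A⁻²] = kg⁻¹·m⁻²·s³·A²
All reduce to kg⁻¹·m⁻²·s⁴·A² except (6), which is kg⁻¹·m⁻²·s³·A².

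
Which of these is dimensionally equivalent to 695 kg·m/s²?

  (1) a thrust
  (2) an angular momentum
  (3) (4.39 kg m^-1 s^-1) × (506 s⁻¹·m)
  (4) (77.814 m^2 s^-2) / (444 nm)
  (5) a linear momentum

Reference: kg·m·s⁻².
Each option:
  (1) [thrust] = kg·m·s⁻²  ← same
  (2) [angular momentum] = kg·m²·s⁻¹
  (3) [kg·m⁻¹·s⁻¹] · [m·s⁻¹] = kg·s⁻²
  (4) [m²·s⁻²] / [m] = m·s⁻²
  (5) [linear momentum] = kg·m·s⁻¹
Only (1) matches kg·m·s⁻².

(1)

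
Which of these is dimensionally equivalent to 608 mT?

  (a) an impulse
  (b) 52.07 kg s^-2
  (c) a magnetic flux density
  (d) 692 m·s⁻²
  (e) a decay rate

Reference: T = Wb·m⁻² = kg·s⁻²·A⁻¹.
Each option:
  (a) [impulse] = kg·m·s⁻¹
  (b) kg·s⁻²
  (c) [magnetic flux density] = kg·s⁻²·A⁻¹  ← same
  (d) m·s⁻²
  (e) [decay rate] = s⁻¹
Only (c) matches kg·s⁻²·A⁻¹.

(c)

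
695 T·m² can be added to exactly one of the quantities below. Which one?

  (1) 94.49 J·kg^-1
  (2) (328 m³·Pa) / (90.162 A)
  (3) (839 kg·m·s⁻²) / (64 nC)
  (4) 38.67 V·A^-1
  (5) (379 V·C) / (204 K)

(2)

Reference: T·m² = Wb·m⁻²·m² = kg·m²·s⁻²·A⁻¹.
Each option:
  (1) J·kg⁻¹ = N·m·kg⁻¹ = m²·s⁻²
  (2) [kg·m²·s⁻²] / [A] = kg·m²·s⁻²·A⁻¹  ← same
  (3) [kg·m·s⁻²] / [s·A] = kg·m·s⁻³·A⁻¹
  (4) V·A⁻¹ = J·C⁻¹·A⁻¹ = kg·m²·s⁻³·A⁻²
  (5) [kg·m²·s⁻²] / [K] = kg·m²·s⁻²·K⁻¹
Only (2) matches kg·m²·s⁻²·A⁻¹.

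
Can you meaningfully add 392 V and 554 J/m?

No

Work out the base dimensions of each:
  392 V:  V = J·C⁻¹ = kg·m²·s⁻³·A⁻¹
  554 J/m:  J·m⁻¹ = N·m·m⁻¹ = kg·m·s⁻²
kg·m²·s⁻³·A⁻¹ ≠ kg·m·s⁻², so they cannot be added.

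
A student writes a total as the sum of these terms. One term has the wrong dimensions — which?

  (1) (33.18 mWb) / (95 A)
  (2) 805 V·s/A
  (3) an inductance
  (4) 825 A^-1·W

(4)

In SI base units:
  (1) [kg·m²·s⁻²·A⁻¹] / [A] = kg·m²·s⁻²·A⁻²
  (2) V·s·A⁻¹ = J·C⁻¹·s·A⁻¹ = kg·m²·s⁻²·A⁻²
  (3) [inductance] = kg·m²·s⁻²·A⁻²
  (4) W·A⁻¹ = J·s⁻¹·A⁻¹ = kg·m²·s⁻³·A⁻¹
All reduce to kg·m²·s⁻²·A⁻² except (4), which is kg·m²·s⁻³·A⁻¹.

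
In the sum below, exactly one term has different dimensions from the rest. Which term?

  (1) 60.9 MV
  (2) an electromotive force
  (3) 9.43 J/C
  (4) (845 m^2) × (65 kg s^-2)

(4)

Expand each in SI base units:
  (1) V = J·C⁻¹ = kg·m²·s⁻³·A⁻¹
  (2) [electromotive force] = kg·m²·s⁻³·A⁻¹
  (3) J·C⁻¹ = N·m·(s·A)⁻¹ = kg·m²·s⁻³·A⁻¹
  (4) [m²] · [kg·s⁻²] = kg·m²·s⁻²
All reduce to kg·m²·s⁻³·A⁻¹ except (4), which is kg·m²·s⁻².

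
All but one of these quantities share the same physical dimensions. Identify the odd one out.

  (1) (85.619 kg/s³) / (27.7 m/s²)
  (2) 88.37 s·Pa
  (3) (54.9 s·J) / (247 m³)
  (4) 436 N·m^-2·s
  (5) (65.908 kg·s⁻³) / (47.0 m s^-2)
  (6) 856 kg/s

(6)

Dimensions:
  (1) [kg·s⁻³] / [m·s⁻²] = kg·m⁻¹·s⁻¹
  (2) Pa·s = N·m⁻²·s = kg·m⁻¹·s⁻¹
  (3) [kg·m²·s⁻¹] / [m³] = kg·m⁻¹·s⁻¹
  (4) N·s·m⁻² = kg·m·s⁻²·s·m⁻² = kg·m⁻¹·s⁻¹
  (5) [kg·s⁻³] / [m·s⁻²] = kg·m⁻¹·s⁻¹
  (6) kg·s⁻¹
All reduce to kg·m⁻¹·s⁻¹ except (6), which is kg·s⁻¹.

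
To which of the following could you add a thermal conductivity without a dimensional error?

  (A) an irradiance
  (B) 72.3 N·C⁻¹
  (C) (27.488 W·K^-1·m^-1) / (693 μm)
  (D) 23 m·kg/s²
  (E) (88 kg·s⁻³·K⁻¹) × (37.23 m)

Reference: [thermal conductivity] = kg·m·s⁻³·K⁻¹.
Each option:
  (A) [irradiance] = kg·s⁻³
  (B) N·C⁻¹ = kg·m·s⁻²·(s·A)⁻¹ = kg·m·s⁻³·A⁻¹
  (C) [kg·m·s⁻³·K⁻¹] / [m] = kg·s⁻³·K⁻¹
  (D) kg·m·s⁻²
  (E) [kg·s⁻³·K⁻¹] · [m] = kg·m·s⁻³·K⁻¹  ← same
Only (E) matches kg·m·s⁻³·K⁻¹.

(E)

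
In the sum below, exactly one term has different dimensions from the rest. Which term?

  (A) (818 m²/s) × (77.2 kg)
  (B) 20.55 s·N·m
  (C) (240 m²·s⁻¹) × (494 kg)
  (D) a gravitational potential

(D)

Reduce each to base SI dimensions:
  (A) [m²·s⁻¹] · [kg] = kg·m²·s⁻¹
  (B) N·m·s = kg·m·s⁻²·m·s = kg·m²·s⁻¹
  (C) [m²·s⁻¹] · [kg] = kg·m²·s⁻¹
  (D) [gravitational potential] = m²·s⁻²
All reduce to kg·m²·s⁻¹ except (D), which is m²·s⁻².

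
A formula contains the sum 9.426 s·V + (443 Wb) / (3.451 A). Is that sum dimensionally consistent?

Reduce each to base SI dimensions:
  9.426 s·V:  V·s = J·C⁻¹·s = kg·m²·s⁻²·A⁻¹
  (443 Wb) / (3.451 A):  [kg·m²·s⁻²·A⁻¹] / [A] = kg·m²·s⁻²·A⁻²
kg·m²·s⁻²·A⁻¹ ≠ kg·m²·s⁻²·A⁻², so they cannot be added.

No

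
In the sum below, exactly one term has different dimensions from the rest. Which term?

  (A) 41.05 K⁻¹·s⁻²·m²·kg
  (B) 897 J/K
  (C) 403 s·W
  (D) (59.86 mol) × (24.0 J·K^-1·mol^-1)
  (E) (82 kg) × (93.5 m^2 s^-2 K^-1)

(C)

In SI base units:
  (A) kg·m²·s⁻²·K⁻¹
  (B) J·K⁻¹ = N·m·K⁻¹ = kg·m²·s⁻²·K⁻¹
  (C) W·s = J·s⁻¹·s = kg·m²·s⁻²
  (D) [mol] · [kg·m²·s⁻²·K⁻¹·mol⁻¹] = kg·m²·s⁻²·K⁻¹
  (E) [kg] · [m²·s⁻²·K⁻¹] = kg·m²·s⁻²·K⁻¹
All reduce to kg·m²·s⁻²·K⁻¹ except (C), which is kg·m²·s⁻².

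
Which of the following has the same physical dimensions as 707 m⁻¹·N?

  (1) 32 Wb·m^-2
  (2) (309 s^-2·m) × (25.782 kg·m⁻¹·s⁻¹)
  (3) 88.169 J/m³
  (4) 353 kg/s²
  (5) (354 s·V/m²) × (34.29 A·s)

Reference: N·m⁻¹ = kg·m·s⁻²·m⁻¹ = kg·s⁻².
Each option:
  (1) Wb·m⁻² = V·s·m⁻² = kg·s⁻²·A⁻¹
  (2) [m·s⁻²] · [kg·m⁻¹·s⁻¹] = kg·s⁻³
  (3) J·m⁻³ = N·m·m⁻³ = kg·m⁻¹·s⁻²
  (4) kg·s⁻²  ← same
  (5) [kg·s⁻²·A⁻¹] · [s·A] = kg·s⁻¹
Only (4) matches kg·s⁻².

(4)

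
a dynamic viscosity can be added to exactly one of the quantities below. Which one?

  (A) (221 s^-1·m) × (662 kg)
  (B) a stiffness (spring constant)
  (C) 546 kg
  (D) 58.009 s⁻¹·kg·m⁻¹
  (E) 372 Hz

Reference: [dynamic viscosity] = kg·m⁻¹·s⁻¹.
Each option:
  (A) [m·s⁻¹] · [kg] = kg·m·s⁻¹
  (B) [stiffness (spring constant)] = kg·s⁻²
  (C) kg
  (D) kg·m⁻¹·s⁻¹  ← same
  (E) Hz = s⁻¹
Only (D) matches kg·m⁻¹·s⁻¹.

(D)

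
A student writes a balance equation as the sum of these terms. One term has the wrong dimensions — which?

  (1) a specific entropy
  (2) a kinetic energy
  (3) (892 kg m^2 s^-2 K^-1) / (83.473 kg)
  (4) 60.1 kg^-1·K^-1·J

Reduce each to base SI dimensions:
  (1) [specific entropy] = m²·s⁻²·K⁻¹
  (2) [kinetic energy] = kg·m²·s⁻²
  (3) [kg·m²·s⁻²·K⁻¹] / [kg] = m²·s⁻²·K⁻¹
  (4) J·kg⁻¹·K⁻¹ = N·m·kg⁻¹·K⁻¹ = m²·s⁻²·K⁻¹
All reduce to m²·s⁻²·K⁻¹ except (2), which is kg·m²·s⁻².

(2)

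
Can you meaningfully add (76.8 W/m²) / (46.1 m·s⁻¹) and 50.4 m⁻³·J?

Yes

Reduce each to base SI dimensions:
  (76.8 W/m²) / (46.1 m·s⁻¹):  [kg·s⁻³] / [m·s⁻¹] = kg·m⁻¹·s⁻²
  50.4 m⁻³·J:  J·m⁻³ = N·m·m⁻³ = kg·m⁻¹·s⁻²
Both are kg·m⁻¹·s⁻², so they have the same dimensions and can be added.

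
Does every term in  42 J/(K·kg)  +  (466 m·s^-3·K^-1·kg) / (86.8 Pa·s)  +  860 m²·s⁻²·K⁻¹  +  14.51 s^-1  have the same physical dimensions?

Reduce each to base SI dimensions:
  42 J/(K·kg):  J·kg⁻¹·K⁻¹ = N·m·kg⁻¹·K⁻¹ = m²·s⁻²·K⁻¹
  (466 m·s^-3·K^-1·kg) / (86.8 Pa·s):  [kg·m·s⁻³·K⁻¹] / [kg·m⁻¹·s⁻¹] = m²·s⁻²·K⁻¹
  860 m²·s⁻²·K⁻¹:  m²·s⁻²·K⁻¹
  14.51 s^-1:  s⁻¹
The terms do not share a single dimension (m²·s⁻²·K⁻¹ vs s⁻¹).

No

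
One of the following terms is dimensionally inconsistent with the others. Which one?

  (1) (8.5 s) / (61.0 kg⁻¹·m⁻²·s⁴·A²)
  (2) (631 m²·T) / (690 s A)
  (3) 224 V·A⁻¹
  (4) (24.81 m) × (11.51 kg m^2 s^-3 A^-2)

Reduce each to base SI dimensions:
  (1) [s] / [kg⁻¹·m⁻²·s⁴·A²] = kg·m²·s⁻³·A⁻²
  (2) [kg·m²·s⁻²·A⁻¹] / [s·A] = kg·m²·s⁻³·A⁻²
  (3) V·A⁻¹ = J·C⁻¹·A⁻¹ = kg·m²·s⁻³·A⁻²
  (4) [m] · [kg·m²·s⁻³·A⁻²] = kg·m³·s⁻³·A⁻²
All reduce to kg·m²·s⁻³·A⁻² except (4), which is kg·m³·s⁻³·A⁻².

(4)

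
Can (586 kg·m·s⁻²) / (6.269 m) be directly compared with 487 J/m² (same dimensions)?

In SI base units:
  (586 kg·m·s⁻²) / (6.269 m):  [kg·m·s⁻²] / [m] = kg·s⁻²
  487 J/m²:  J·m⁻² = N·m·m⁻² = kg·s⁻²
Both are kg·s⁻², so they have the same dimensions and can be added.

Yes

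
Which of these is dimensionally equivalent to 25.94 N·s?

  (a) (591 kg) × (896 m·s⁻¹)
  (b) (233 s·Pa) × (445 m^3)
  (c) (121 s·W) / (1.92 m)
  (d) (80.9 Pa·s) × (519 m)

(a)

Reference: N·s = kg·m·s⁻²·s = kg·m·s⁻¹.
Each option:
  (a) [kg] · [m·s⁻¹] = kg·m·s⁻¹  ← same
  (b) [kg·m⁻¹·s⁻¹] · [m³] = kg·m²·s⁻¹
  (c) [kg·m²·s⁻²] / [m] = kg·m·s⁻²
  (d) [kg·m⁻¹·s⁻¹] · [m] = kg·s⁻¹
Only (a) matches kg·m·s⁻¹.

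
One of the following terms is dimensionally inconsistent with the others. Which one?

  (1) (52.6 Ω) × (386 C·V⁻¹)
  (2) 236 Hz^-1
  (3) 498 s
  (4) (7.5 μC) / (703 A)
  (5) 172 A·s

(5)

In SI base units:
  (1) [kg·m²·s⁻³·A⁻²] · [kg⁻¹·m⁻²·s⁴·A²] = s
  (2) Hz⁻¹ = (s⁻¹)⁻¹ = s
  (3) s
  (4) [s·A] / [A] = s
  (5) A·s = s·A
All reduce to s except (5), which is s·A.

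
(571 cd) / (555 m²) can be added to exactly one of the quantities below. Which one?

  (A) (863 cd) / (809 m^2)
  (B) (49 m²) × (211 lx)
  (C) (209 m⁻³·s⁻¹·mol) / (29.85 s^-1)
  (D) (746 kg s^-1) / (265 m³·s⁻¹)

(A)

Reference: [cd] / [m²] = m⁻²·cd.
Each option:
  (A) [cd] / [m²] = m⁻²·cd  ← same
  (B) [m²] · [m⁻²·cd] = cd
  (C) [m⁻³·s⁻¹·mol] / [s⁻¹] = m⁻³·mol
  (D) [kg·s⁻¹] / [m³·s⁻¹] = kg·m⁻³
Only (A) matches m⁻²·cd.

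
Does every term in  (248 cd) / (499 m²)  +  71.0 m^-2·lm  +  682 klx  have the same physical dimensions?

Yes

Expand each in SI base units:
  (248 cd) / (499 m²):  [cd] / [m²] = m⁻²·cd
  71.0 m^-2·lm:  lm·m⁻² = cd·m⁻² = m⁻²·cd
  682 klx:  lx = lm·m⁻² = m⁻²·cd
Every term reduces to m⁻²·cd.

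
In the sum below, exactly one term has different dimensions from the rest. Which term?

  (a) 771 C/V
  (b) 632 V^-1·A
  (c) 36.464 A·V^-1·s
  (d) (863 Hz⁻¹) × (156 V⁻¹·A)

Work out the base dimensions of each:
  (a) C·V⁻¹ = s·A·(J·C⁻¹)⁻¹ = kg⁻¹·m⁻²·s⁴·A²
  (b) A·V⁻¹ = A·(J·C⁻¹)⁻¹ = kg⁻¹·m⁻²·s³·A²
  (c) A·s·V⁻¹ = A·s·(J·C⁻¹)⁻¹ = kg⁻¹·m⁻²·s⁴·A²
  (d) [s] · [kg⁻¹·m⁻²·s³·A²] = kg⁻¹·m⁻²·s⁴·A²
All reduce to kg⁻¹·m⁻²·s⁴·A² except (b), which is kg⁻¹·m⁻²·s³·A².

(b)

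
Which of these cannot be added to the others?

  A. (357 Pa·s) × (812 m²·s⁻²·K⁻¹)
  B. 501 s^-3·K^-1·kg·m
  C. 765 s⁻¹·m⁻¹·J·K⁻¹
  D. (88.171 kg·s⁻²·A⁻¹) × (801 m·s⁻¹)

Reduce each to base SI dimensions:
  A. [kg·m⁻¹·s⁻¹] · [m²·s⁻²·K⁻¹] = kg·m·s⁻³·K⁻¹
  B. kg·m·s⁻³·K⁻¹
  C. J·s⁻¹·m⁻¹·K⁻¹ = N·m·s⁻¹·m⁻¹·K⁻¹ = kg·m·s⁻³·K⁻¹
  D. [kg·s⁻²·A⁻¹] · [m·s⁻¹] = kg·m·s⁻³·A⁻¹
All reduce to kg·m·s⁻³·K⁻¹ except D., which is kg·m·s⁻³·A⁻¹.

D.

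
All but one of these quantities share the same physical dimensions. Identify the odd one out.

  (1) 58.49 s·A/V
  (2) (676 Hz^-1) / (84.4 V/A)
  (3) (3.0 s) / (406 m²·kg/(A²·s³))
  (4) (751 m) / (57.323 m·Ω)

Dimensions:
  (1) A·s·V⁻¹ = A·s·(J·C⁻¹)⁻¹ = kg⁻¹·m⁻²·s⁴·A²
  (2) [s] / [kg·m²·s⁻³·A⁻²] = kg⁻¹·m⁻²·s⁴·A²
  (3) [s] / [kg·m²·s⁻³·A⁻²] = kg⁻¹·m⁻²·s⁴·A²
  (4) [m] / [kg·m³·s⁻³·A⁻²] = kg⁻¹·m⁻²·s³·A²
All reduce to kg⁻¹·m⁻²·s⁴·A² except (4), which is kg⁻¹·m⁻²·s³·A².

(4)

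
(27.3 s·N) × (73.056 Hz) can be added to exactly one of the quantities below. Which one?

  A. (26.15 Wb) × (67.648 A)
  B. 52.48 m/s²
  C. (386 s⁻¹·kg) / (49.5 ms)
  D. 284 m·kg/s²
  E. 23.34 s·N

Reference: [kg·m·s⁻¹] · [s⁻¹] = kg·m·s⁻².
Each option:
  A. [kg·m²·s⁻²·A⁻¹] · [A] = kg·m²·s⁻²
  B. m·s⁻²
  C. [kg·s⁻¹] / [s] = kg·s⁻²
  D. kg·m·s⁻²  ← same
  E. N·s = kg·m·s⁻²·s = kg·m·s⁻¹
Only D. matches kg·m·s⁻².

D.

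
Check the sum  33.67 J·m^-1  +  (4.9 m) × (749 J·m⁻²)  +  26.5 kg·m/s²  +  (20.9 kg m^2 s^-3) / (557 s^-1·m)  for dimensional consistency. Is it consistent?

Work out the base dimensions of each:
  33.67 J·m^-1:  J·m⁻¹ = N·m·m⁻¹ = kg·m·s⁻²
  (4.9 m) × (749 J·m⁻²):  [m] · [kg·s⁻²] = kg·m·s⁻²
  26.5 kg·m/s²:  kg·m·s⁻²
  (20.9 kg m^2 s^-3) / (557 s^-1·m):  [kg·m²·s⁻³] / [m·s⁻¹] = kg·m·s⁻²
Every term reduces to kg·m·s⁻².

Yes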